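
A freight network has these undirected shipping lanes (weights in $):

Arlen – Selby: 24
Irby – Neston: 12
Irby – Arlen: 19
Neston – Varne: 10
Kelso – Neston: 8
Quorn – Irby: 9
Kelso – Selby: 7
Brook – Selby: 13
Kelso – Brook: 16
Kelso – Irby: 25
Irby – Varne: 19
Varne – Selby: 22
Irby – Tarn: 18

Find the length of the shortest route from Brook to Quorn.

Settle nodes by increasing distance from Brook:
Brook: 0
Selby: 13  (via Brook)
Kelso: 16  (via Brook)
Neston: 24  (via Kelso)
Varne: 34  (via Neston)
Irby: 36  (via Neston)
Arlen: 37  (via Selby)
Quorn: 45  (via Irby)
Shortest route: Brook → Kelso → Neston → Irby → Quorn = $45.

$45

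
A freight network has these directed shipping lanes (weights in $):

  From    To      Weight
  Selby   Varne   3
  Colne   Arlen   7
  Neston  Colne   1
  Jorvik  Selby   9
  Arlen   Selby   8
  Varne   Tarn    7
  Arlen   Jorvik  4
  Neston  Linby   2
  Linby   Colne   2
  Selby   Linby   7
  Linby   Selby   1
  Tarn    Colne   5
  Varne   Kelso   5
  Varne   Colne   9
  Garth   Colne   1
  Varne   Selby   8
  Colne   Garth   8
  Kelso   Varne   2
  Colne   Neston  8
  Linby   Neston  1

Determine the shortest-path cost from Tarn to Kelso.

Running Dijkstra from Tarn:
Tarn: 0
Colne: 5  (via Tarn)
Arlen: 12  (via Colne)
Garth: 13  (via Colne)
Neston: 13  (via Colne)
Linby: 15  (via Neston)
Selby: 16  (via Linby)
Jorvik: 16  (via Arlen)
Varne: 19  (via Selby)
Kelso: 24  (via Varne)
Shortest route: Tarn → Colne → Neston → Linby → Selby → Varne → Kelso = $24.

$24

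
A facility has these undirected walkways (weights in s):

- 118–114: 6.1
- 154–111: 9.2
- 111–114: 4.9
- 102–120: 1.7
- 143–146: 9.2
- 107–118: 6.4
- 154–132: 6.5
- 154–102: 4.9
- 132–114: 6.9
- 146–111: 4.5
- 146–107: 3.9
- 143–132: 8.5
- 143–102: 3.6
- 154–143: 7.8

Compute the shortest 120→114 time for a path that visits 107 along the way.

30.9 s

Shortest 120→107: 120–102–143–146–107 = 18.4
Shortest 107→114: 107–118–114 = 12.5
Total via 107: 18.4 + 12.5 = 30.9 s.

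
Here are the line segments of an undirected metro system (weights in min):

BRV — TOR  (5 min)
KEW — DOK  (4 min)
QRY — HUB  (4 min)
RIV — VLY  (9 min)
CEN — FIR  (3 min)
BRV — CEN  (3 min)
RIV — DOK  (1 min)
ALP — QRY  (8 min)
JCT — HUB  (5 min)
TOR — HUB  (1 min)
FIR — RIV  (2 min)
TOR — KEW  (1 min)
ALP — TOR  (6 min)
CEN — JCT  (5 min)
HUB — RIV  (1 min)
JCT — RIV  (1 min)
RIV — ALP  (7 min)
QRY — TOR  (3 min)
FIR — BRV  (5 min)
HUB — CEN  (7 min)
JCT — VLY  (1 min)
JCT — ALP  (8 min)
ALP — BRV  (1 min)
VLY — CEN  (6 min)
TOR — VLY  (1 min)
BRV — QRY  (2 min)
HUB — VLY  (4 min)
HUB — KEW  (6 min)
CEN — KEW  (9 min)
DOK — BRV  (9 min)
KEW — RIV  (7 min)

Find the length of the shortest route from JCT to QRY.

5 min

Running Dijkstra from JCT:
JCT: 0
RIV: 1  (via JCT)
VLY: 1  (via JCT)
TOR: 2  (via VLY)
HUB: 2  (via RIV)
DOK: 2  (via RIV)
KEW: 3  (via TOR)
FIR: 3  (via RIV)
CEN: 5  (via JCT)
QRY: 5  (via TOR)
Shortest route: JCT → VLY → TOR → QRY = 5 min.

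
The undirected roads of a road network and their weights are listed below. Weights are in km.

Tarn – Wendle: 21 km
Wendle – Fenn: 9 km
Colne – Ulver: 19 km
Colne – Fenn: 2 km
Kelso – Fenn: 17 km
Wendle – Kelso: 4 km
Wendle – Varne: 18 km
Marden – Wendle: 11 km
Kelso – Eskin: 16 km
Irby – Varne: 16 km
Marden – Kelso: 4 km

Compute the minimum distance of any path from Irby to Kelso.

38 km

Enumerating some paths:
Irby - Varne - Wendle - Kelso: 16+18+4 = 38
Irby - Varne - Wendle - Fenn - Kelso: 16+18+9+17 = 60
Irby - Varne - Wendle - Marden - Kelso: 16+18+11+4 = 49
Cheapest is Irby - Varne - Wendle - Kelso at 38 km.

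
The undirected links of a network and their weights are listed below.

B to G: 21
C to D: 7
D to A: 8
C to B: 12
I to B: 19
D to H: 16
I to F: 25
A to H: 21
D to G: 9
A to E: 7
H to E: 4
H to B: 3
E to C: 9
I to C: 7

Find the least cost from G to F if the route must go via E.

65

Shortest G→E: G → D → A → E = 24
Shortest E→F: E → C → I → F = 41
Total via E: 24 + 41 = 65.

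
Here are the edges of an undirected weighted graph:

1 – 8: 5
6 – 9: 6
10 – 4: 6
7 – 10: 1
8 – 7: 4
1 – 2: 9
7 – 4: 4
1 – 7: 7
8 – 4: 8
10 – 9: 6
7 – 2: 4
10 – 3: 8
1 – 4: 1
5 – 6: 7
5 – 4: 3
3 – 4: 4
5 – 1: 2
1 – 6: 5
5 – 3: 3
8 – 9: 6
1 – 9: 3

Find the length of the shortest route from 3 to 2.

Enumerating some paths:
3 → 10 → 7 → 2: 8+1+4 = 13
3 → 4 → 1 → 2: 4+1+9 = 14
3 → 4 → 7 → 2: 4+4+4 = 12
The minimum is 12 via 3 → 4 → 7 → 2.

12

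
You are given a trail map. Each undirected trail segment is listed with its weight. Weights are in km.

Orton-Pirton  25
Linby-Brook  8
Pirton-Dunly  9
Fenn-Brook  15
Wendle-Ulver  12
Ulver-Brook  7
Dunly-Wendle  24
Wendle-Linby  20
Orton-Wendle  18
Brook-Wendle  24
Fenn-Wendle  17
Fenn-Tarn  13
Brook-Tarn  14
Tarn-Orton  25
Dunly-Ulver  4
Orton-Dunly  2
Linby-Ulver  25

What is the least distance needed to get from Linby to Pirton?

28 km

Settle nodes by increasing distance from Linby:
Linby: 0
Brook: 8  (via Linby)
Ulver: 15  (via Brook)
Dunly: 19  (via Ulver)
Wendle: 20  (via Linby)
Orton: 21  (via Dunly)
Tarn: 22  (via Brook)
Fenn: 23  (via Brook)
Pirton: 28  (via Dunly)
Shortest route: Linby → Brook → Ulver → Dunly → Pirton = 28 km.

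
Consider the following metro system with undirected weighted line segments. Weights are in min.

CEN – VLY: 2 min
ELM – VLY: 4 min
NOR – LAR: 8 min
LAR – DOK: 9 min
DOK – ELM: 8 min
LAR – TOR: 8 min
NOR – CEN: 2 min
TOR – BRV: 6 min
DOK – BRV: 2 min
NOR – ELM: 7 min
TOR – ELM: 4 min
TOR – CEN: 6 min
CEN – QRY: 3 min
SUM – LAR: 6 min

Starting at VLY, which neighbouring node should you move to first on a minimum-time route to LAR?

CEN

Candidate routes:
VLY–CEN–TOR–LAR: 2+6+8 = 16
VLY–CEN–NOR–LAR: 2+2+8 = 12
Cheapest is VLY–CEN–NOR–LAR at 12 min.
So from VLY the first move is to CEN.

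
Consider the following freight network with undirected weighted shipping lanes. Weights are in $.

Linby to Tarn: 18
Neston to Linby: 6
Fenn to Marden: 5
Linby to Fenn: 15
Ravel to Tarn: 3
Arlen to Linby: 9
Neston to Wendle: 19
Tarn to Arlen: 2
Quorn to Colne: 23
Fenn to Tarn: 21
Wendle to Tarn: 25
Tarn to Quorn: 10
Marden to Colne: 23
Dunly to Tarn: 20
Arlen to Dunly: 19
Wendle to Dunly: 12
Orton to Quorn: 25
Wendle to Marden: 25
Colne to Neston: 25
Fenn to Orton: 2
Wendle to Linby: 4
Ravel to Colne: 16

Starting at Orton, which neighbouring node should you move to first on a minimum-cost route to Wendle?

Compare a few routes:
Orton–Fenn–Marden–Wendle: 2+5+25 = 32
Orton–Fenn–Tarn–Arlen–Linby–Wendle: 2+21+2+9+4 = 38
Orton–Fenn–Linby–Wendle: 2+15+4 = 21
Cheapest is Orton–Fenn–Linby–Wendle at $21.
So from Orton the first move is to Fenn.

Fenn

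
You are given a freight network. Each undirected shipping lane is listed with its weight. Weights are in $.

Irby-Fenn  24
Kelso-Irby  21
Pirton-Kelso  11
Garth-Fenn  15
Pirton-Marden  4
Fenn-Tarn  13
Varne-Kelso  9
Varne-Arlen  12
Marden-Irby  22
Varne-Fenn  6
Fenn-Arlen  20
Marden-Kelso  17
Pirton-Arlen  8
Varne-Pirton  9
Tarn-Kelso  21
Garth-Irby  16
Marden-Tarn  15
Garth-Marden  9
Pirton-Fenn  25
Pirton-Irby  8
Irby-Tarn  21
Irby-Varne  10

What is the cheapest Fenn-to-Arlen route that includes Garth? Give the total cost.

$36

Shortest Fenn→Garth: Fenn → Garth = 15
Best Garth to Arlen: Garth → Marden → Pirton → Arlen costing 21
Total via Garth: 15 + 21 = $36.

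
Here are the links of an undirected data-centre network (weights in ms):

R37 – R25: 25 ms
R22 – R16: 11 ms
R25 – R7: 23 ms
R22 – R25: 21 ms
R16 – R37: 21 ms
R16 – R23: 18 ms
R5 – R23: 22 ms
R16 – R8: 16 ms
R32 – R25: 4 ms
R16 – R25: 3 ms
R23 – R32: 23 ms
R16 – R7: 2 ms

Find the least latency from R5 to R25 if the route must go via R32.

Shortest R5→R32: R5 → R23 → R32 = 45
Shortest R32→R25: R32 → R25 = 4
Total via R32: 45 + 4 = 49 ms.

49 ms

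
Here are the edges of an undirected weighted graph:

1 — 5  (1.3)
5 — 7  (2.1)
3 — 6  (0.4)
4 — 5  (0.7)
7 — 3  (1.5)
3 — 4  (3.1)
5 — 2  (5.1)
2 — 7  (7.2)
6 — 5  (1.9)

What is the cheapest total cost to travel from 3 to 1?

Shortest distances from 3:
3: 0
6: 0.4  (via 3)
7: 1.5  (via 3)
5: 2.3  (via 6)
4: 3  (via 5)
1: 3.6  (via 5)
Shortest route: 3 → 6 → 5 → 1 = 3.6.

3.6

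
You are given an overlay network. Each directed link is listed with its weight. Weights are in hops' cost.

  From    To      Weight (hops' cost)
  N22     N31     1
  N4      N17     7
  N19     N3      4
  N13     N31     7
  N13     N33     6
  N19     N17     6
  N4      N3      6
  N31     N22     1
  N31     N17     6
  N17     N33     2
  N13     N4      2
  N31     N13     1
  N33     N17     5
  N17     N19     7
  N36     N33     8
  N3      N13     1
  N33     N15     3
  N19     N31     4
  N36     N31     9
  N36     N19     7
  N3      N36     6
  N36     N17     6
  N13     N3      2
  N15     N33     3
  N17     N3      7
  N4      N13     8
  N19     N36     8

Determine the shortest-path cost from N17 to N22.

Enumerating some paths:
N17–N19–N3–N13–N31–N22: 7+4+1+7+1 = 20
N17–N19–N31–N22: 7+4+1 = 12
N17–N3–N36–N31–N22: 7+6+9+1 = 23
N17–N3–N13–N31–N22: 7+1+7+1 = 16
Cheapest is N17–N19–N31–N22 at 12 hops' cost.

12 hops' cost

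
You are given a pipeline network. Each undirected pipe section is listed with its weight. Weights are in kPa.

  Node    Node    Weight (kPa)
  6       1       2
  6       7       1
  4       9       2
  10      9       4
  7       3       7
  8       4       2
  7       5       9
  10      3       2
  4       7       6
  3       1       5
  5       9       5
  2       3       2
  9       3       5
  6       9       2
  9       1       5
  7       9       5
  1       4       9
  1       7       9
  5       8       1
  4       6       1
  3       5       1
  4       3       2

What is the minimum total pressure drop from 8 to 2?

Running Dijkstra from 8:
8: 0
5: 1  (via 8)
3: 2  (via 5)
4: 2  (via 8)
6: 3  (via 4)
2: 4  (via 3)
Shortest route: 8 → 5 → 3 → 2 = 4 kPa.

4 kPa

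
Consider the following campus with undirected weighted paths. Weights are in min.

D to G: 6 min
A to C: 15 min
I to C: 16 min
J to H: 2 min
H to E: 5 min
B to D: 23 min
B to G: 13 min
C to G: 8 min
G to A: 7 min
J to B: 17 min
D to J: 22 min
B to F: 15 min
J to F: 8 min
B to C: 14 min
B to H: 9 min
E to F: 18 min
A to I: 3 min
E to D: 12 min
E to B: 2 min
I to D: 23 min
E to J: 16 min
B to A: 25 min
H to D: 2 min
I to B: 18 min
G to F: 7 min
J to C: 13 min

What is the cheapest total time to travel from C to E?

16 min

Running Dijkstra from C:
C: 0
G: 8  (via C)
J: 13  (via C)
B: 14  (via C)
D: 14  (via G)
A: 15  (via C)
F: 15  (via G)
H: 15  (via J)
E: 16  (via B)
Shortest route: C–B–E = 16 min.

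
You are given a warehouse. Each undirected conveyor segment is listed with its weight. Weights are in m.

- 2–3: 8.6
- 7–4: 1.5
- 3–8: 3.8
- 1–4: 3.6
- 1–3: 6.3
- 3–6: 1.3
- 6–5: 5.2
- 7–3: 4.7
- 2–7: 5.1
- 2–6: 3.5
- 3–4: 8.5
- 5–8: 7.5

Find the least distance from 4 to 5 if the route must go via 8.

17.5 m

Best 4 to 8: 4–7–3–8 costing 10
Best 8 to 5: 8–5 costing 7.5
Total via 8: 10 + 7.5 = 17.5 m.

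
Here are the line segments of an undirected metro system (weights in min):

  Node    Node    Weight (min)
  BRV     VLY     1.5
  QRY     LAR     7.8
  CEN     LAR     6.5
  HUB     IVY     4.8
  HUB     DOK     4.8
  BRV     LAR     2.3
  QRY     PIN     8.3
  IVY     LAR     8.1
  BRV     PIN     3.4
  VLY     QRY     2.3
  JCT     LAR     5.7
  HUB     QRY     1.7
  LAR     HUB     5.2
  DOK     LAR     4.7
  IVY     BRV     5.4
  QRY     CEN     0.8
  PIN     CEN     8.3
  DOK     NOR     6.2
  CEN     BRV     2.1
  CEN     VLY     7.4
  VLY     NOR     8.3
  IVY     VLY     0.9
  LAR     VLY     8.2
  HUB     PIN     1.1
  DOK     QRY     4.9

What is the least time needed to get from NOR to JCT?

Compare a few routes:
NOR → VLY → BRV → LAR → JCT: 8.3+1.5+2.3+5.7 = 17.8
NOR → DOK → LAR → JCT: 6.2+4.7+5.7 = 16.6
The minimum is 16.6 min via NOR → DOK → LAR → JCT.

16.6 min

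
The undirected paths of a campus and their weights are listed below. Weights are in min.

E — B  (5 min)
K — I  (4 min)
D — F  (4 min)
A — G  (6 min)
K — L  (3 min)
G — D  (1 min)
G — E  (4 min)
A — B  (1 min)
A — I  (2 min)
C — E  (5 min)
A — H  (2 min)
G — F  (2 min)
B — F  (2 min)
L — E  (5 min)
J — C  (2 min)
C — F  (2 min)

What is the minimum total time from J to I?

Candidate routes:
J - C - F - G - A - I: 2+2+2+6+2 = 14
J - C - F - B - A - I: 2+2+2+1+2 = 9
J - C - E - B - A - I: 2+5+5+1+2 = 15
Cheapest is J - C - F - B - A - I at 9 min.

9 min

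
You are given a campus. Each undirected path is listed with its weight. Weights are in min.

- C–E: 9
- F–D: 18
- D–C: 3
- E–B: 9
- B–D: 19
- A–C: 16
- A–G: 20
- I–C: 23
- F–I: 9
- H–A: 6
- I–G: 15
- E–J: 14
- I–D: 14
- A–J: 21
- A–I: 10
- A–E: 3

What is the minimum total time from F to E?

22 min

Running Dijkstra from F:
F: 0
I: 9  (via F)
D: 18  (via F)
A: 19  (via I)
C: 21  (via D)
E: 22  (via A)
Shortest route: F → I → A → E = 22 min.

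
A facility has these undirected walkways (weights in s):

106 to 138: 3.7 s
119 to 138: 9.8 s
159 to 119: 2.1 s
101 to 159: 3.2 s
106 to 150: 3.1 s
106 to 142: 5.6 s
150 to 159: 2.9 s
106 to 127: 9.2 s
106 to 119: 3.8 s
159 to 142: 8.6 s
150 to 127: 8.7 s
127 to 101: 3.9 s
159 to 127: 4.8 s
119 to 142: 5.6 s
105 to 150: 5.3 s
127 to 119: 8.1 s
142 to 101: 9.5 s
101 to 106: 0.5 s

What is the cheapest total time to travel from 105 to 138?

Enumerating some paths:
105 → 150 → 159 → 101 → 106 → 138: 5.3+2.9+3.2+0.5+3.7 = 15.6
105 → 150 → 159 → 119 → 106 → 138: 5.3+2.9+2.1+3.8+3.7 = 17.8
105 → 150 → 106 → 138: 5.3+3.1+3.7 = 12.1
The minimum is 12.1 s via 105 → 150 → 106 → 138.

12.1 s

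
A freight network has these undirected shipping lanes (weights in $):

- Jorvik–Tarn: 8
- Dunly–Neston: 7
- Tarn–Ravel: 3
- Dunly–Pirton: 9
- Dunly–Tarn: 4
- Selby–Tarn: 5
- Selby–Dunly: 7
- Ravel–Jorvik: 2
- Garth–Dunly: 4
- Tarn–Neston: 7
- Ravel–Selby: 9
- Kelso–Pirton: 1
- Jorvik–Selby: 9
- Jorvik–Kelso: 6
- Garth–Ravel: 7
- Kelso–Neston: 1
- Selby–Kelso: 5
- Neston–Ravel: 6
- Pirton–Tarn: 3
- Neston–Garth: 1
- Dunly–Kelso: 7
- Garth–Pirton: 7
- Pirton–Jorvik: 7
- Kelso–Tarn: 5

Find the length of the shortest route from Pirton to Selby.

$6

Enumerating some paths:
Pirton → Tarn → Kelso → Selby: 3+5+5 = 13
Pirton → Kelso → Tarn → Selby: 1+5+5 = 11
Pirton → Tarn → Selby: 3+5 = 8
Pirton → Kelso → Selby: 1+5 = 6
Cheapest is Pirton → Kelso → Selby at $6.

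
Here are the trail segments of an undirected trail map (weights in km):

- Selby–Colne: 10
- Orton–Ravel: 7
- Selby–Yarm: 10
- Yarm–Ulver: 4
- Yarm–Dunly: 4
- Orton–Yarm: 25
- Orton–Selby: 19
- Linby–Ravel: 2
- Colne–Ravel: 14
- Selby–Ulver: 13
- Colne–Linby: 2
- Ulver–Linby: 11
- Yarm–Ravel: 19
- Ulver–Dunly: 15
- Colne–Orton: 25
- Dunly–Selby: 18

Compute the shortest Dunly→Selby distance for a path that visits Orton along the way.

47 km

Best Dunly to Orton: Dunly → Yarm → Ulver → Linby → Ravel → Orton costing 28
Best Orton to Selby: Orton → Selby costing 19
Total via Orton: 28 + 19 = 47 km.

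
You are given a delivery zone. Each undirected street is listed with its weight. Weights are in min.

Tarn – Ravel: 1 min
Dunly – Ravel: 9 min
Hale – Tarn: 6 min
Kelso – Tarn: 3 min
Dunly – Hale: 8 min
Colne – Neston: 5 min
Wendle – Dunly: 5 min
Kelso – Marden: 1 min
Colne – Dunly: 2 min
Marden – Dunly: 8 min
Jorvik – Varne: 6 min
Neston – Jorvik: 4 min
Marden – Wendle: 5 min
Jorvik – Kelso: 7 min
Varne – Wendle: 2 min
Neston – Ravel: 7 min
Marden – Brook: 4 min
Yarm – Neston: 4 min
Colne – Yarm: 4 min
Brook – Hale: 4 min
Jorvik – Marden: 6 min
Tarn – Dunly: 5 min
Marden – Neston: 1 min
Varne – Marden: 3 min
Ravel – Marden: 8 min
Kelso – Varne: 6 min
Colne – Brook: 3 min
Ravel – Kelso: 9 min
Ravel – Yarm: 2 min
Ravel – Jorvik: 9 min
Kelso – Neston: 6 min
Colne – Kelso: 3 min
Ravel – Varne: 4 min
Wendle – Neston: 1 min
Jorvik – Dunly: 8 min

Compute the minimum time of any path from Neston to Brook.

Shortest distances from Neston:
Neston: 0
Wendle: 1  (via Neston)
Marden: 1  (via Neston)
Kelso: 2  (via Marden)
Varne: 3  (via Wendle)
Yarm: 4  (via Neston)
Jorvik: 4  (via Neston)
Colne: 5  (via Neston)
Brook: 5  (via Marden)
Shortest route: Neston–Marden–Brook = 5 min.

5 min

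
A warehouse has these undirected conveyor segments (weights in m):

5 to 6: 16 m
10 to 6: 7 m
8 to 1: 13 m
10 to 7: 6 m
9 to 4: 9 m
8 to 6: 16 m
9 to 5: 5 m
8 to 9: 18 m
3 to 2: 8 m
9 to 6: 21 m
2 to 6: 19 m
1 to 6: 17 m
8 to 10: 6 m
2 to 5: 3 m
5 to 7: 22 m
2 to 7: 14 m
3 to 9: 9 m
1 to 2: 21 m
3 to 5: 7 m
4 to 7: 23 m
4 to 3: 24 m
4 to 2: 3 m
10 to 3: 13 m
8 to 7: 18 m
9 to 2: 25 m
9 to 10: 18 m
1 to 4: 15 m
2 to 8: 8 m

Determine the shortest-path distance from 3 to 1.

26 m

Running Dijkstra from 3:
3: 0
5: 7  (via 3)
2: 8  (via 3)
9: 9  (via 3)
4: 11  (via 2)
10: 13  (via 3)
8: 16  (via 2)
7: 19  (via 10)
6: 20  (via 10)
1: 26  (via 4)
Shortest route: 3–2–4–1 = 26 m.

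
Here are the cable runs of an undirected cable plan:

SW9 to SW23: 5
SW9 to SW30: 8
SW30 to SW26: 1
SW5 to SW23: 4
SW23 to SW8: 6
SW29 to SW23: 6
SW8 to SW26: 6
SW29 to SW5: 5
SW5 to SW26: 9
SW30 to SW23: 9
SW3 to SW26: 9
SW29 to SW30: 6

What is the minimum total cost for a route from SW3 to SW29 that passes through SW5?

23

Shortest SW3→SW5: SW3 → SW26 → SW5 = 18
Best SW5 to SW29: SW5 → SW29 costing 5
Total via SW5: 18 + 5 = 23.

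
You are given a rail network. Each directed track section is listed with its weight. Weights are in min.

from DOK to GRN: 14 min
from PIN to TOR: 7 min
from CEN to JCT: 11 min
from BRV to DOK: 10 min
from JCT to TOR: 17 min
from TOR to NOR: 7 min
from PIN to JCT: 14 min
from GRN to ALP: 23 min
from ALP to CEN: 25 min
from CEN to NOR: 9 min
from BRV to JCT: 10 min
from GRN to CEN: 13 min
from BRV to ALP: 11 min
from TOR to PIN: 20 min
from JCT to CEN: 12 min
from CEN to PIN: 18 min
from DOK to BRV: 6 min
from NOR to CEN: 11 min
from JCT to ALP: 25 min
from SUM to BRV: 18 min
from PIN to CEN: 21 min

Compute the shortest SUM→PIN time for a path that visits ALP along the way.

Best SUM to ALP: SUM–BRV–ALP costing 29
Best ALP to PIN: ALP–CEN–PIN costing 43
Total via ALP: 29 + 43 = 72 min.

72 min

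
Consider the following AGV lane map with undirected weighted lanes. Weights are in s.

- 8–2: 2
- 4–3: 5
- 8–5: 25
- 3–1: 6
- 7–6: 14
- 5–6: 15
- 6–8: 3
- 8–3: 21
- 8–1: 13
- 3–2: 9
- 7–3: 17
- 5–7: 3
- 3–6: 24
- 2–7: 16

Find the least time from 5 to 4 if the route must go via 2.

Best 5 to 2: 5–7–2 costing 19
Best 2 to 4: 2–3–4 costing 14
Total via 2: 19 + 14 = 33 s.

33 s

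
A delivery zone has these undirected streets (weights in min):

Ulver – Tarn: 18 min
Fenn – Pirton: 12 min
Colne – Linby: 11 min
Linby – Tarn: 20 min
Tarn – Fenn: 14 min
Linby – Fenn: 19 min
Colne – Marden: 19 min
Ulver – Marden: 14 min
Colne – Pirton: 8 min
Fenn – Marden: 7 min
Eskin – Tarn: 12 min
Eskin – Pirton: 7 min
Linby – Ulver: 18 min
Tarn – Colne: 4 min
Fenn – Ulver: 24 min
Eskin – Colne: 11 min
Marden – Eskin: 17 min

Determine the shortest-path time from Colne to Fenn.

18 min

Enumerating some paths:
Colne–Marden–Fenn: 19+7 = 26
Colne–Tarn–Fenn: 4+14 = 18
Colne–Pirton–Fenn: 8+12 = 20
Cheapest is Colne–Tarn–Fenn at 18 min.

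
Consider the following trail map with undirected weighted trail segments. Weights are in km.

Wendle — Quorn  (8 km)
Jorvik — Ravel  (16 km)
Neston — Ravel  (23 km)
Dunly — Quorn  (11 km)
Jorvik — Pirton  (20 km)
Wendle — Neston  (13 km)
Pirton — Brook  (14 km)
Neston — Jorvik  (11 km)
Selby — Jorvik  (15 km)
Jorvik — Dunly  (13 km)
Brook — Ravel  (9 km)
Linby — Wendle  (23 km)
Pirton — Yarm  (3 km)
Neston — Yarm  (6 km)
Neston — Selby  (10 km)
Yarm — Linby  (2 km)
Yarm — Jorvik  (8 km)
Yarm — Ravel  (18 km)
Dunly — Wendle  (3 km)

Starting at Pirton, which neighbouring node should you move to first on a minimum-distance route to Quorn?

Yarm

Enumerating some paths:
Pirton - Yarm - Neston - Wendle - Dunly - Quorn: 3+6+13+3+11 = 36
Pirton - Yarm - Jorvik - Dunly - Quorn: 3+8+13+11 = 35
Pirton - Yarm - Neston - Wendle - Quorn: 3+6+13+8 = 30
Pirton - Yarm - Jorvik - Dunly - Wendle - Quorn: 3+8+13+3+8 = 35
Cheapest is Pirton - Yarm - Neston - Wendle - Quorn at 30 km.
So from Pirton the first move is to Yarm.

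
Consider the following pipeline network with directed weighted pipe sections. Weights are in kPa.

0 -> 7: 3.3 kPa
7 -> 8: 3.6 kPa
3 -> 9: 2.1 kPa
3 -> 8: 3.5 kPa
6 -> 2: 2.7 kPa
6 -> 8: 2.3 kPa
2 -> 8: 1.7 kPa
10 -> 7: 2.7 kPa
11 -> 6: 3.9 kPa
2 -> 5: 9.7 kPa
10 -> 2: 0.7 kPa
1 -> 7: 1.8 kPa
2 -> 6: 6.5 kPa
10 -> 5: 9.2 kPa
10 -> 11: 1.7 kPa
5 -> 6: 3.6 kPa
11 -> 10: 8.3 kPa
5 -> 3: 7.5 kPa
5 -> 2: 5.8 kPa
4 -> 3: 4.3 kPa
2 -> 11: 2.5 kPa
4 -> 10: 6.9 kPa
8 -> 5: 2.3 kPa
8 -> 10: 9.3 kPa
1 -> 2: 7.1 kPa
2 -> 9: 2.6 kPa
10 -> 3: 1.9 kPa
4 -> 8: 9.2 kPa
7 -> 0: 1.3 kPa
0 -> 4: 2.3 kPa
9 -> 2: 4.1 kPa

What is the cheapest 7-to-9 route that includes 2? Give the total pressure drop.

Shortest 7→2: 7–0–4–10–2 = 11.2
Shortest 2→9: 2–9 = 2.6
Total via 2: 11.2 + 2.6 = 13.8 kPa.

13.8 kPa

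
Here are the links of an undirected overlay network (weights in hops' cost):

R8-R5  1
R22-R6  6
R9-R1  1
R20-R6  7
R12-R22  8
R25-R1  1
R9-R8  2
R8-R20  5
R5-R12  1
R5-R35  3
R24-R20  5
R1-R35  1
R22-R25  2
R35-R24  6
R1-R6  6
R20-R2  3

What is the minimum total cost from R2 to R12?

Shortest distances from R2:
R2: 0
R20: 3  (via R2)
R24: 8  (via R20)
R8: 8  (via R20)
R5: 9  (via R8)
R9: 10  (via R8)
R6: 10  (via R20)
R12: 10  (via R5)
Shortest route: R2–R20–R8–R5–R12 = 10 hops' cost.

10 hops' cost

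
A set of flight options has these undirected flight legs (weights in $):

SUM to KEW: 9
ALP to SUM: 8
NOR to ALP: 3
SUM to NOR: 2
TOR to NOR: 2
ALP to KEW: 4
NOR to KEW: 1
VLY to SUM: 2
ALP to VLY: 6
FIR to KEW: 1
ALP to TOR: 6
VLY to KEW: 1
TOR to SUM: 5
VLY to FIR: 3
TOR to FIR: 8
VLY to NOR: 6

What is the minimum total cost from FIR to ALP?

Shortest distances from FIR:
FIR: 0
KEW: 1  (via FIR)
VLY: 2  (via KEW)
NOR: 2  (via KEW)
TOR: 4  (via NOR)
SUM: 4  (via VLY)
ALP: 5  (via KEW)
Shortest route: FIR → KEW → ALP = $5.

$5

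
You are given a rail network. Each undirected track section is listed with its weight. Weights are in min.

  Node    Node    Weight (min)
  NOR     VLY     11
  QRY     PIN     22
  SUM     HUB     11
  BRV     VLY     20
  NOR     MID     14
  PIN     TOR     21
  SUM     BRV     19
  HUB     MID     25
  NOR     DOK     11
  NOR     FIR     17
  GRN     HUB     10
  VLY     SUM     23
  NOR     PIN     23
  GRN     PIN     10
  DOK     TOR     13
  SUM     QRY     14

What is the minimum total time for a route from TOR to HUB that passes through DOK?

63 min

Best TOR to DOK: TOR → DOK costing 13
Shortest DOK→HUB: DOK → NOR → MID → HUB = 50
Total via DOK: 13 + 50 = 63 min.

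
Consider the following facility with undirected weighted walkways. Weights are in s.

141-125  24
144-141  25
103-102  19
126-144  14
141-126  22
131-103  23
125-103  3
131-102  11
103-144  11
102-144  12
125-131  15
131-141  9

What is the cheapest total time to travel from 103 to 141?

Running Dijkstra from 103:
103: 0
125: 3  (via 103)
144: 11  (via 103)
131: 18  (via 125)
102: 19  (via 103)
126: 25  (via 144)
141: 27  (via 125)
Shortest route: 103–125–141 = 27 s.

27 s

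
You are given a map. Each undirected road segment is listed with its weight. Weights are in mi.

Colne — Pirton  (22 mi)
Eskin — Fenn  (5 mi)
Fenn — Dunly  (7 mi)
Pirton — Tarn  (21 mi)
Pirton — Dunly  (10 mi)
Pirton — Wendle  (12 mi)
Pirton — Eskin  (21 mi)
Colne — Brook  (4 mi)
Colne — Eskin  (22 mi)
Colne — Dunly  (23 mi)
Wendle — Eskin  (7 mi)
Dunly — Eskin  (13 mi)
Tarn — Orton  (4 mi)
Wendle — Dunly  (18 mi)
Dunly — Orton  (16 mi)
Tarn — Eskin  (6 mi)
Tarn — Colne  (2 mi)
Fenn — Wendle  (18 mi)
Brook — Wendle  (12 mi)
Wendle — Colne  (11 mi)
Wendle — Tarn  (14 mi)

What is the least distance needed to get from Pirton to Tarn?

21 mi

Candidate routes:
Pirton → Wendle → Colne → Tarn: 12+11+2 = 25
Pirton → Tarn: 21 = 21
Pirton → Colne → Tarn: 22+2 = 24
The minimum is 21 mi via Pirton → Tarn.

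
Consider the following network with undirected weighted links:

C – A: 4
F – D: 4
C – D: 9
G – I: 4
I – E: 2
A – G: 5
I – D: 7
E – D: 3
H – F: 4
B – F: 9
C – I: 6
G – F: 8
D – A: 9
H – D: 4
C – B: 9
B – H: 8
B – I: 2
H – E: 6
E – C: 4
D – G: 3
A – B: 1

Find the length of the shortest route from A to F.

Running Dijkstra from A:
A: 0
B: 1  (via A)
I: 3  (via B)
C: 4  (via A)
E: 5  (via I)
G: 5  (via A)
D: 8  (via E)
H: 9  (via B)
F: 10  (via B)
Shortest route: A → B → F = 10.

10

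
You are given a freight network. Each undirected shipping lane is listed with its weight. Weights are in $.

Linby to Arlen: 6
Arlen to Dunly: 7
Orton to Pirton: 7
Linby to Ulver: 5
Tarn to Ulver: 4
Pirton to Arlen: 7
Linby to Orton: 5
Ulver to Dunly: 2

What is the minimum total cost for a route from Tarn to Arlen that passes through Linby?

$15

Best Tarn to Linby: Tarn–Ulver–Linby costing 9
Shortest Linby→Arlen: Linby–Arlen = 6
Total via Linby: 9 + 6 = $15.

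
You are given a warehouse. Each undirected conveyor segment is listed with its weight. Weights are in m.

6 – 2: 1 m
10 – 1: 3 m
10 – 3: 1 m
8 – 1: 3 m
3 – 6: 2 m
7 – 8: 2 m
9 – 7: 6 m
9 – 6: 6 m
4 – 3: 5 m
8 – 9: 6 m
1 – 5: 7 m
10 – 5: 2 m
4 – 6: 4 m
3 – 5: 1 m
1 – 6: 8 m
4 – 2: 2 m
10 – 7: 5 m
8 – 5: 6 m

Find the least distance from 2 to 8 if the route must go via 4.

14 m

Shortest 2→4: 2 → 4 = 2
Shortest 4→8: 4 → 3 → 5 → 8 = 12
Total via 4: 2 + 12 = 14 m.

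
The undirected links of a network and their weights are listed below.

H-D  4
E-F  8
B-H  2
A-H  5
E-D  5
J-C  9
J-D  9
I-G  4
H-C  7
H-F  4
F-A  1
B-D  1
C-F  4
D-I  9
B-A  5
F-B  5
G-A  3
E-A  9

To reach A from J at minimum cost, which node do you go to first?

C

Candidate routes:
J → D → B → F → A: 9+1+5+1 = 16
J → D → B → A: 9+1+5 = 15
J → C → F → A: 9+4+1 = 14
Cheapest is J → C → F → A at 14.
So from J the first move is to C.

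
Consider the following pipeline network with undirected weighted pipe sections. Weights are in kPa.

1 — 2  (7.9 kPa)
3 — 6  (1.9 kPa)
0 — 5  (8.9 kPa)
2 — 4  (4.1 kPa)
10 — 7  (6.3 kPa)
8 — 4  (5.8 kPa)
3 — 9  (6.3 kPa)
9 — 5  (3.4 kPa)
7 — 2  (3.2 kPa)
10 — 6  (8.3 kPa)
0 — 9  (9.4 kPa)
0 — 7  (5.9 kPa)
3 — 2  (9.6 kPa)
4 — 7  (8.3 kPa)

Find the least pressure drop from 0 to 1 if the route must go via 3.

Best 0 to 3: 0–9–3 costing 15.7
Best 3 to 1: 3–2–1 costing 17.5
Total via 3: 15.7 + 17.5 = 33.2 kPa.

33.2 kPa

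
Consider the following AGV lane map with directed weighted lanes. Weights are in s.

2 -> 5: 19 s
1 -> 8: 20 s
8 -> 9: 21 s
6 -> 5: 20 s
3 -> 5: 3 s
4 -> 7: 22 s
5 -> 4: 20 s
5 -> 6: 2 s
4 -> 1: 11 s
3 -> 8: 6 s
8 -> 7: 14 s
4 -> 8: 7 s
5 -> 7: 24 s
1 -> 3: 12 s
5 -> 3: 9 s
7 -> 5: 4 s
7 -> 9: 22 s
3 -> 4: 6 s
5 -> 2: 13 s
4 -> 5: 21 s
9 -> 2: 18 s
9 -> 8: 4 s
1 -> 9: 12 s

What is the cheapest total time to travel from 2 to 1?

Compare a few routes:
2–5–4–1: 19+20+11 = 50
2–5–3–4–1: 19+9+6+11 = 45
Cheapest is 2–5–3–4–1 at 45 s.

45 s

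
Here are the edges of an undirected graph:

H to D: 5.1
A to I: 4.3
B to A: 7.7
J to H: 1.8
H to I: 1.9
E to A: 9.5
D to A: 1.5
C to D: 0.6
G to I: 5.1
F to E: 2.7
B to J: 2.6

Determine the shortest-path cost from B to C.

Enumerating some paths:
B - J - H - D - C: 2.6+1.8+5.1+0.6 = 10.1
B - A - D - C: 7.7+1.5+0.6 = 9.8
The minimum is 9.8 via B - A - D - C.

9.8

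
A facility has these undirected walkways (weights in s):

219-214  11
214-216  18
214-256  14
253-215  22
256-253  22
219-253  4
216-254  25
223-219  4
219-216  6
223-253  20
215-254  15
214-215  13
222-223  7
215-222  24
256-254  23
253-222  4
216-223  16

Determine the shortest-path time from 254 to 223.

Running Dijkstra from 254:
254: 0
215: 15  (via 254)
256: 23  (via 254)
216: 25  (via 254)
214: 28  (via 215)
219: 31  (via 216)
223: 35  (via 219)
Shortest route: 254 → 216 → 219 → 223 = 35 s.

35 s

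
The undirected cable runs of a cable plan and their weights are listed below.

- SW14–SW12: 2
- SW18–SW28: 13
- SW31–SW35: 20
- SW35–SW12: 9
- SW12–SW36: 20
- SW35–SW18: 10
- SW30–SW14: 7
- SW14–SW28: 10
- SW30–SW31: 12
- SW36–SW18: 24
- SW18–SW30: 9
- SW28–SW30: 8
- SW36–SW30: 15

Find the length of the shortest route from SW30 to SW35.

18

Shortest distances from SW30:
SW30: 0
SW14: 7  (via SW30)
SW28: 8  (via SW30)
SW18: 9  (via SW30)
SW12: 9  (via SW14)
SW31: 12  (via SW30)
SW36: 15  (via SW30)
SW35: 18  (via SW12)
Shortest route: SW30 → SW14 → SW12 → SW35 = 18.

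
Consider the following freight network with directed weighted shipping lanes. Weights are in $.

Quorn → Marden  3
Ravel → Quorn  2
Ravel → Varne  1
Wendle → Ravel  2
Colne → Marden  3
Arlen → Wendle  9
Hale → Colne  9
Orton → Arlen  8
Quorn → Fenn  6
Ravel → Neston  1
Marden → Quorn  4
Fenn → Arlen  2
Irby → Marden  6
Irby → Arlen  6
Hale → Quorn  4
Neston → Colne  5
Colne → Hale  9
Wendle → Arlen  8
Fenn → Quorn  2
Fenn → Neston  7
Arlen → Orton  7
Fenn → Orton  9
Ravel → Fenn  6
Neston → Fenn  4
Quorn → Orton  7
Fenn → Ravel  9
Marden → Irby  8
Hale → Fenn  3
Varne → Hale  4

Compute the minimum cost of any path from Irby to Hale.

$22

Running Dijkstra from Irby:
Irby: 0
Arlen: 6  (via Irby)
Marden: 6  (via Irby)
Quorn: 10  (via Marden)
Orton: 13  (via Arlen)
Wendle: 15  (via Arlen)
Fenn: 16  (via Quorn)
Ravel: 17  (via Wendle)
Varne: 18  (via Ravel)
Neston: 18  (via Ravel)
Hale: 22  (via Varne)
Shortest route: Irby → Arlen → Wendle → Ravel → Varne → Hale = $22.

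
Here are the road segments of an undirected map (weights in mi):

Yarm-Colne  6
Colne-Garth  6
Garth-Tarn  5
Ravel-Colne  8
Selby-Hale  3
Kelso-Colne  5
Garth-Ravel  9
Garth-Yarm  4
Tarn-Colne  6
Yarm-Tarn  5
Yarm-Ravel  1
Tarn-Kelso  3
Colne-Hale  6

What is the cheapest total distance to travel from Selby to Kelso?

Settle nodes by increasing distance from Selby:
Selby: 0
Hale: 3  (via Selby)
Colne: 9  (via Hale)
Kelso: 14  (via Colne)
Shortest route: Selby → Hale → Colne → Kelso = 14 mi.

14 mi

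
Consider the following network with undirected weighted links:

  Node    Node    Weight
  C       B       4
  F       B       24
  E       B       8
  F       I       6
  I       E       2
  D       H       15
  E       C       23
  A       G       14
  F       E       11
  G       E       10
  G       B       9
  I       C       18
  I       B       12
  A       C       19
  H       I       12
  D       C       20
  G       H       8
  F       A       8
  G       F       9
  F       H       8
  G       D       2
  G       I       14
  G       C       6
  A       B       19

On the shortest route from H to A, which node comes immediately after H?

Candidate routes:
H–G–A: 8+14 = 22
H–F–A: 8+8 = 16
The minimum is 16 via H–F–A.
So from H the first move is to F.

F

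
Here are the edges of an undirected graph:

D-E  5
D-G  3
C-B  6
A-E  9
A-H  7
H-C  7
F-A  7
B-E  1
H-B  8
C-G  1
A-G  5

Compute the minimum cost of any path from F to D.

Compare a few routes:
F - A - E - D: 7+9+5 = 21
F - A - G - C - B - E - D: 7+5+1+6+1+5 = 25
F - A - G - D: 7+5+3 = 15
F - A - H - C - G - D: 7+7+7+1+3 = 25
Cheapest is F - A - G - D at 15.

15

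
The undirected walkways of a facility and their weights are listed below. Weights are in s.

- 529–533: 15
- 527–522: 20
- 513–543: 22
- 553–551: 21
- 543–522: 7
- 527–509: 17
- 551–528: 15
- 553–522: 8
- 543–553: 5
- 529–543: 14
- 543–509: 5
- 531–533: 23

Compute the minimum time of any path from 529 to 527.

36 s

Settle nodes by increasing distance from 529:
529: 0
543: 14  (via 529)
533: 15  (via 529)
553: 19  (via 543)
509: 19  (via 543)
522: 21  (via 543)
527: 36  (via 509)
Shortest route: 529 → 543 → 509 → 527 = 36 s.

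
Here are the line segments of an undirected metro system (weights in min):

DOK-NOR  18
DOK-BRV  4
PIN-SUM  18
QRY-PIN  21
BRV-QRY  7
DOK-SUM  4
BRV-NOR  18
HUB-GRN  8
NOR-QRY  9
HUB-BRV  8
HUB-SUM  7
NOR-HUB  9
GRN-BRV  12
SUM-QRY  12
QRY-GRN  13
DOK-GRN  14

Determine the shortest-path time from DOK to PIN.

22 min

Settle nodes by increasing distance from DOK:
DOK: 0
BRV: 4  (via DOK)
SUM: 4  (via DOK)
HUB: 11  (via SUM)
QRY: 11  (via BRV)
GRN: 14  (via DOK)
NOR: 18  (via DOK)
PIN: 22  (via SUM)
Shortest route: DOK → SUM → PIN = 22 min.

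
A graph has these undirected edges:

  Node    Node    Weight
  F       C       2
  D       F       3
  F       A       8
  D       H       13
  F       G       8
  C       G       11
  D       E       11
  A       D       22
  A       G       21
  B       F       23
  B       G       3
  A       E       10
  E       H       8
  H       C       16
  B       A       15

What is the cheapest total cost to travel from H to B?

Running Dijkstra from H:
H: 0
E: 8  (via H)
D: 13  (via H)
C: 16  (via H)
F: 16  (via D)
A: 18  (via E)
G: 24  (via F)
B: 27  (via G)
Shortest route: H–D–F–G–B = 27.

27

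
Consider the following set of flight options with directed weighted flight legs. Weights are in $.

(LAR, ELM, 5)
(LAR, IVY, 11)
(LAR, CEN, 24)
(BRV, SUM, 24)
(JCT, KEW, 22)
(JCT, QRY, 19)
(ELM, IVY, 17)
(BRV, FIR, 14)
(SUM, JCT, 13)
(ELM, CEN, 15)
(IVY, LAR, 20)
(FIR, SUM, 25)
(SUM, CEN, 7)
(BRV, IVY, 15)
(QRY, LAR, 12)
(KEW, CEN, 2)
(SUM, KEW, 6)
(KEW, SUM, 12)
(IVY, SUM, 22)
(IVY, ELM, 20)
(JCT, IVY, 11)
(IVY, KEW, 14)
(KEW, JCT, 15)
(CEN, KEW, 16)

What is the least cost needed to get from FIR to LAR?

$69

Settle nodes by increasing distance from FIR:
FIR: 0
SUM: 25  (via FIR)
KEW: 31  (via SUM)
CEN: 32  (via SUM)
JCT: 38  (via SUM)
IVY: 49  (via JCT)
QRY: 57  (via JCT)
ELM: 69  (via IVY)
LAR: 69  (via IVY)
Shortest route: FIR–SUM–JCT–IVY–LAR = $69.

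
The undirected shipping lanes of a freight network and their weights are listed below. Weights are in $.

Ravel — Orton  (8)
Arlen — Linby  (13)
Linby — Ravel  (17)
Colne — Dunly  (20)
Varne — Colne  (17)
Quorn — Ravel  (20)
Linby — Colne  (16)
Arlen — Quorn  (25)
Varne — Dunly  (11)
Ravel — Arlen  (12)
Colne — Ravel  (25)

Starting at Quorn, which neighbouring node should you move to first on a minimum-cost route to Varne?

Ravel

Compare a few routes:
Quorn - Ravel - Linby - Colne - Varne: 20+17+16+17 = 70
Quorn - Ravel - Colne - Varne: 20+25+17 = 62
Quorn - Arlen - Linby - Colne - Varne: 25+13+16+17 = 71
The minimum is $62 via Quorn - Ravel - Colne - Varne.
So from Quorn the first move is to Ravel.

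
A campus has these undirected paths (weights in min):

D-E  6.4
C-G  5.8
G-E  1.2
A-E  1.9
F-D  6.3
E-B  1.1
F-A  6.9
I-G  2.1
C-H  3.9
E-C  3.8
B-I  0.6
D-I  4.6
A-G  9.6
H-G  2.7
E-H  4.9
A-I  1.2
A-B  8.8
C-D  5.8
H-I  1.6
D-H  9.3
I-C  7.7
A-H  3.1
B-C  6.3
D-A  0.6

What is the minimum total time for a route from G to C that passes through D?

9.5 min

Shortest G→D: G → E → A → D = 3.7
Shortest D→C: D → C = 5.8
Total via D: 3.7 + 5.8 = 9.5 min.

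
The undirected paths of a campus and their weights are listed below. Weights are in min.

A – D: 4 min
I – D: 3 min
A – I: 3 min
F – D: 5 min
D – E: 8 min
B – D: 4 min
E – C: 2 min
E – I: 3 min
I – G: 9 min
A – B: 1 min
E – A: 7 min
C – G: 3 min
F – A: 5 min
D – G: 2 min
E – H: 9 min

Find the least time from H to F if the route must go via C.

Shortest H→C: H–E–C = 11
Best C to F: C–G–D–F costing 10
Total via C: 11 + 10 = 21 min.

21 min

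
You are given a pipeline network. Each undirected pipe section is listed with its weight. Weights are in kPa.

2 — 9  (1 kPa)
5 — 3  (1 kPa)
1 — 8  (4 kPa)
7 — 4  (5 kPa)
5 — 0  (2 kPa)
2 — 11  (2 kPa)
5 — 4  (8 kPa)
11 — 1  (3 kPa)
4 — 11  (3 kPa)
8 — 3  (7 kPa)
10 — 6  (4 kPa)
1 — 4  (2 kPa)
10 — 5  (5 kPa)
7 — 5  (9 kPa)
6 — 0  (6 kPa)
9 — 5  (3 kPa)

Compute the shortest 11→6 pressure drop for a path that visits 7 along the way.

25 kPa

Best 11 to 7: 11 → 4 → 7 costing 8
Shortest 7→6: 7 → 5 → 0 → 6 = 17
Total via 7: 8 + 17 = 25 kPa.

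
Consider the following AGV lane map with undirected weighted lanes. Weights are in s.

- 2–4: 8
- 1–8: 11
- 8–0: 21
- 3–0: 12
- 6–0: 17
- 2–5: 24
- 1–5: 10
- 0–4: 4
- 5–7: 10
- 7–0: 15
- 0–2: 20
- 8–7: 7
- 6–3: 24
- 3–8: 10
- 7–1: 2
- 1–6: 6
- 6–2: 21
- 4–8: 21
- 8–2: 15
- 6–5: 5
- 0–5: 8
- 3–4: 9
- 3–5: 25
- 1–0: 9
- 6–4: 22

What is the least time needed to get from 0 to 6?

Settle nodes by increasing distance from 0:
0: 0
4: 4  (via 0)
5: 8  (via 0)
1: 9  (via 0)
7: 11  (via 1)
2: 12  (via 4)
3: 12  (via 0)
6: 13  (via 5)
Shortest route: 0 → 5 → 6 = 13 s.

13 s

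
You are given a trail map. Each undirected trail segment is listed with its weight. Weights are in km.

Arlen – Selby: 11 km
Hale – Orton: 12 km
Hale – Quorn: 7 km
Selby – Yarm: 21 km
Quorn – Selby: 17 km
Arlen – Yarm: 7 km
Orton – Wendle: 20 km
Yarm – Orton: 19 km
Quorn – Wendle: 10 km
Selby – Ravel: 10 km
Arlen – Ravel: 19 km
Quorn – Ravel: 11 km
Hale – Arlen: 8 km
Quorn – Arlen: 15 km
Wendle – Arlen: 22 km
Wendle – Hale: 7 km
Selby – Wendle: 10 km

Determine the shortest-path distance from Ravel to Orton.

30 km

Running Dijkstra from Ravel:
Ravel: 0
Selby: 10  (via Ravel)
Quorn: 11  (via Ravel)
Hale: 18  (via Quorn)
Arlen: 19  (via Ravel)
Wendle: 20  (via Selby)
Yarm: 26  (via Arlen)
Orton: 30  (via Hale)
Shortest route: Ravel → Quorn → Hale → Orton = 30 km.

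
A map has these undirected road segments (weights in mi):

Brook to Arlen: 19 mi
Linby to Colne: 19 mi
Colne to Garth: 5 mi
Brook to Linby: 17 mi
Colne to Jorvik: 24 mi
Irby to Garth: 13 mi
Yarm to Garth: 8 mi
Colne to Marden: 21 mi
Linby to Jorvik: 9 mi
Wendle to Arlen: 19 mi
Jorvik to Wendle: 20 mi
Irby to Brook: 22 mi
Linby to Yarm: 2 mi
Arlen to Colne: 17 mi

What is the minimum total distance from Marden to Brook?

53 mi

Shortest distances from Marden:
Marden: 0
Colne: 21  (via Marden)
Garth: 26  (via Colne)
Yarm: 34  (via Garth)
Linby: 36  (via Yarm)
Arlen: 38  (via Colne)
Irby: 39  (via Garth)
Jorvik: 45  (via Colne)
Brook: 53  (via Linby)
Shortest route: Marden → Colne → Garth → Yarm → Linby → Brook = 53 mi.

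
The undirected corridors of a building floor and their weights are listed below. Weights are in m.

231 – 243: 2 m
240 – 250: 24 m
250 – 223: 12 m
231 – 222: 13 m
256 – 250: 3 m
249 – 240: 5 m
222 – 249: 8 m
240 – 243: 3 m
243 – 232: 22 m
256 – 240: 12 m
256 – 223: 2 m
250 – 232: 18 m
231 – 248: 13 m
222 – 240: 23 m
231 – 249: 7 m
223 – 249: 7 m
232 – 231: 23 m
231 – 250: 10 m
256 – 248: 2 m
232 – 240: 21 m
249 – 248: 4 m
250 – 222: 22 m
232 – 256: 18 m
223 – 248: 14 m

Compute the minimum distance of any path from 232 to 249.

Settle nodes by increasing distance from 232:
232: 0
256: 18  (via 232)
250: 18  (via 232)
248: 20  (via 256)
223: 20  (via 256)
240: 21  (via 232)
243: 22  (via 232)
231: 23  (via 232)
249: 24  (via 248)
Shortest route: 232 → 256 → 248 → 249 = 24 m.

24 m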